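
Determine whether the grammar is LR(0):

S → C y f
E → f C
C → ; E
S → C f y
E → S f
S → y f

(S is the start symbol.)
Yes, the grammar is LR(0)

Augment with S' → S and build the canonical LR(0) collection (I0 = CLOSURE({[S' → . S]}), then GOTO on every symbol after a dot until no new states appear). It has 15 states:
  I0: { [C → . ; E], [S → . C f y], [S → . C y f], [S → . y f], [S' → . S] }  — shift
  I1: { [C → . ; E], [C → ; . E], [E → . S f], [E → . f C], [S → . C f y], [S → . C y f], [S → . y f] }  — shift
  I2: { [S → C . f y], [S → C . y f] }  — shift
  I3: { [S' → S .] }  — accept
  I4: { [S → y . f] }  — shift
  I5: { [S → y f .] }  — reduce
  I6: { [S → C f . y] }  — shift
  I7: { [S → C y . f] }  — shift
  I8: { [S → C y f .] }  — reduce
  I9: { [S → C f y .] }  — reduce
  I10: { [C → ; E .] }  — reduce
  I11: { [E → S . f] }  — shift
  I12: { [C → . ; E], [E → f . C] }  — shift
  I13: { [E → f C .] }  — reduce
  I14: { [E → S f .] }  — reduce

Every state is either a pure shift/goto state or contains exactly one complete item and nothing to shift — no conflicts. The grammar is LR(0).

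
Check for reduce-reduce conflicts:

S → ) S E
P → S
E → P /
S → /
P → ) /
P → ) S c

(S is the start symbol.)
Yes — I10: [P → ) / .] vs [S → / .]

A reduce-reduce conflict occurs when an LR(0) state has two complete items [A → α .] and [B → β .] — both call for a reduction, and with no lookahead the parser cannot choose between them.

Augment with S' → S and build the canonical LR(0) collection (I0 = CLOSURE({[S' → . S]}), then GOTO on every symbol after a dot until no new states appear). It has 13 states:
  I0: { [S → . ) S E], [S → . /], [S' → . S] }  — shift
  I1: { [S → ) . S E], [S → . ) S E], [S → . /] }  — shift
  I2: { [S → / .] }  — reduce
  I3: { [S' → S .] }  — accept
  I4: { [E → . P /], [P → . ) /], [P → . ) S c], [P → . S], [S → ) S . E], [S → . ) S E], [S → . /] }  — shift
  I5: { [P → ) . /], [P → ) . S c], [S → ) . S E], [S → . ) S E], [S → . /] }  — shift
  I6: { [S → ) S E .] }  — reduce
  I7: { [E → P . /] }  — shift
  I8: { [P → S .] }  — reduce
  I9: { [E → P / .] }  — reduce
  I10: { [P → ) / .], [S → / .] }  — 2 reduces
  I11: { [E → . P /], [P → ) S . c], [P → . ) /], [P → . ) S c], [P → . S], [S → ) S . E], [S → . ) S E], [S → . /] }  — shift
  I12: { [P → ) S c .] }  — reduce

I10 contains complete items [P → ) / .], [S → / .] — reduce-reduce conflict.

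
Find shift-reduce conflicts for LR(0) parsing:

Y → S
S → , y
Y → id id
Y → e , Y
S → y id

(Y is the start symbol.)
No shift-reduce conflicts

A shift-reduce conflict occurs when an LR(0) state has both:
  - a complete (reduce) item [A → α .] (dot at the end), and
  - a shift item [B → β . c γ] (dot before a terminal).

Augment with Y' → Y and build the canonical LR(0) collection (I0 = CLOSURE({[Y' → . Y]}), then GOTO on every symbol after a dot until no new states appear). It has 12 states:
  I0: { [S → . , y], [S → . y id], [Y → . S], [Y → . e , Y], [Y → . id id], [Y' → . Y] }  — shift
  I1: { [S → , . y] }  — shift
  I2: { [Y → S .] }  — reduce
  I3: { [Y' → Y .] }  — accept
  I4: { [Y → e . , Y] }  — shift
  I5: { [Y → id . id] }  — shift
  I6: { [S → y . id] }  — shift
  I7: { [S → y id .] }  — reduce
  I8: { [Y → id id .] }  — reduce
  I9: { [S → . , y], [S → . y id], [Y → . S], [Y → . e , Y], [Y → . id id], [Y → e , . Y] }  — shift
  I10: { [Y → e , Y .] }  — reduce
  I11: { [S → , y .] }  — reduce

No state contains both a complete item and a shift item.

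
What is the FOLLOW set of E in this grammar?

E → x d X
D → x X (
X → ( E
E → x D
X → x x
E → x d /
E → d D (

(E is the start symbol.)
{ $, '(' }

E is the start symbol, so $ ∈ FOLLOW(E).
In X → ( E: E is at the end, add FOLLOW(X)

The FOLLOW sets referred to above (computed the same way, to a fixed point):
  FOLLOW(X) = { $, '(' }

Taking the union: FOLLOW(E) = { $, '(' }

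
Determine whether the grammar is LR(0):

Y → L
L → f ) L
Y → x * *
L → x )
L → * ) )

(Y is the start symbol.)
A grammar is LR(0) if no state in the canonical LR(0) collection has:
  - both a shift item (dot before a terminal) and a complete item (shift-reduce conflict), or
  - two or more complete items (reduce-reduce conflict; the accept item [Y' → Y .] counts as a complete item here).

Augment with Y' → Y and build the canonical LR(0) collection (I0 = CLOSURE({[Y' → . Y]}), then GOTO on every symbol after a dot until no new states appear). It has 14 states:
  I0: { [L → . * ) )], [L → . f ) L], [L → . x )], [Y → . L], [Y → . x * *], [Y' → . Y] }  — shift
  I1: { [L → * . ) )] }  — shift
  I2: { [Y → L .] }  — reduce
  I3: { [Y' → Y .] }  — accept
  I4: { [L → f . ) L] }  — shift
  I5: { [L → x . )], [Y → x . * *] }  — shift
  I6: { [L → x ) .] }  — reduce
  I7: { [Y → x * . *] }  — shift
  I8: { [Y → x * * .] }  — reduce
  I9: { [L → . * ) )], [L → . f ) L], [L → . x )], [L → f ) . L] }  — shift
  I10: { [L → f ) L .] }  — reduce
  I11: { [L → x . )] }  — shift
  I12: { [L → * ) . )] }  — shift
  I13: { [L → * ) ) .] }  — reduce

Every state is either a pure shift/goto state or contains exactly one complete item and nothing to shift — no conflicts. The grammar is LR(0).

Answer: Yes, the grammar is LR(0)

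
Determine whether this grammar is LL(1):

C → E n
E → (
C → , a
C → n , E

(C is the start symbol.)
Relevant sets:
  FIRST(E) = { '(' }

For C:
  PREDICT(C → E n) = { '(' }
  PREDICT(C → ',' a) = { ',' }
  PREDICT(C → n ',' E) = { 'n' }
E has a single production, so nothing to check there.

All predict sets are disjoint. The grammar IS LL(1).

Answer: Yes, the grammar is LL(1).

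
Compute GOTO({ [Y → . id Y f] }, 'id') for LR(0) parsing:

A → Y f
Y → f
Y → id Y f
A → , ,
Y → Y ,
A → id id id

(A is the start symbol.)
{ [Y → . Y ,], [Y → . f], [Y → . id Y f], [Y → id . Y f] }

GOTO(I, 'id') = CLOSURE({ [A → αX.β] : [A → α.Xβ] ∈ I, X = 'id' })

Items with dot before 'id', with the dot advanced:
  [Y → . id Y f] → [Y → id . Y f]
Closure of the advanced items:
  [Y → id . Y f] has the dot before Y: add [Y → . f], [Y → . id Y f], [Y → . Y ,]

GOTO = { [Y → . Y ,], [Y → . f], [Y → . id Y f], [Y → id . Y f] }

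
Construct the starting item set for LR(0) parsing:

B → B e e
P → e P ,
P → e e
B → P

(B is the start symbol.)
First, augment the grammar with B' → B
I₀ = CLOSURE({ [B' → . B] }):
  [B' → . B] has the dot before B: add [B → . B e e], [B → . P]
  [B → . P] has the dot before P: add [P → . e P ,], [P → . e e]
No further items can be added.

I₀ = { [B → . B e e], [B → . P], [B' → . B], [P → . e P ,], [P → . e e] }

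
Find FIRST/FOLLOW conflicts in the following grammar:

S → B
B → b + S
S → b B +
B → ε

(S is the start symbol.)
Nullable non-terminals: B, S.
FIRST sets used below: FIRST(B) = { 'b', ε }

B: nullable alternative(s) B → ε; FOLLOW(B) = { $, '+' }
  B → b + S: FIRST \ {ε} = { 'b' } — disjoint from FOLLOW(B)
  B → ε: FIRST \ {ε} = { } — this is the only nullable alternative, skip

S: nullable alternative(s) S → B; FOLLOW(S) = { $, '+' }
  S → B: FIRST \ {ε} = { 'b' } — this is the only nullable alternative, skip
  S → b B +: FIRST \ {ε} = { 'b' } — disjoint from FOLLOW(S)

No FIRST/FOLLOW conflicts found.

Answer: No FIRST/FOLLOW conflicts.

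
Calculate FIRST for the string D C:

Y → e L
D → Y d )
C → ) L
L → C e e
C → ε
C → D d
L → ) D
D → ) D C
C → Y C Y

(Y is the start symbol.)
FIRST sets of the non-terminals involved (from the grammar, by fixed-point iteration):
  FIRST(D) = { ')', 'e' }

To compute FIRST(D C), process the symbols left to right:
Symbol D is a non-terminal. Add FIRST(D) \ {ε} = { ')', 'e' }
D is not nullable (ε ∉ FIRST(D)), so stop here.
FIRST(D C) = { ')', 'e' }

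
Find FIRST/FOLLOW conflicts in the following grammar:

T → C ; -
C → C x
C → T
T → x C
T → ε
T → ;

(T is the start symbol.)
Nullable non-terminals: C, T.
FIRST sets used below: FIRST(C) = { ';', 'x', ε }, FIRST(T) = { ';', 'x', ε }

C: nullable alternative(s) C → T; FOLLOW(C) = { $, ';', 'x' }
  C → C x: FIRST \ {ε} = { ';', 'x' } — overlaps FOLLOW(C) on { ';', 'x' }: CONFLICT
  C → T: FIRST \ {ε} = { ';', 'x' } — this is the only nullable alternative, skip

T: nullable alternative(s) T → ε; FOLLOW(T) = { $, ';', 'x' }
  T → C ; -: FIRST \ {ε} = { ';', 'x' } — overlaps FOLLOW(T) on { ';', 'x' }: CONFLICT
  T → x C: FIRST \ {ε} = { 'x' } — overlaps FOLLOW(T) on { 'x' }: CONFLICT
  T → ε: FIRST \ {ε} = { } — this is the only nullable alternative, skip
  T → ;: FIRST \ {ε} = { ';' } — overlaps FOLLOW(T) on { ';' }: CONFLICT

So the grammar has 4 FIRST/FOLLOW conflicts (marked CONFLICT above).

Answer: Yes. T → C ';' '-' with FOLLOW(T) on { ';', 'x' }; T → x C with FOLLOW(T) on { 'x' }; T → ';' with FOLLOW(T) on { ';' }; C → C x with FOLLOW(C) on { ';', 'x' }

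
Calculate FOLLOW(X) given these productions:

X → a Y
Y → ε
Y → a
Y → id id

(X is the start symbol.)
{ $ }

To compute FOLLOW(X), find every occurrence of X on a right-hand side N → α X β: add FIRST(β) \ {ε}, and if β is empty or nullable also add FOLLOW(N). Iterate to a fixed point.

X is the start symbol, so $ ∈ FOLLOW(X).
X does not occur on any right-hand side.

Taking the union: FOLLOW(X) = { $ }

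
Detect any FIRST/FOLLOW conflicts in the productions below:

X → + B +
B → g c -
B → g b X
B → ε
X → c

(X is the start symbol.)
No FIRST/FOLLOW conflicts.

A FIRST/FOLLOW conflict occurs when a non-terminal N has a nullable alternative N → β (β ⇒* ε) and another alternative N → α with FIRST(α) ∩ FOLLOW(N) ≠ ∅: on such a lookahead the parser cannot decide between expanding α and letting N vanish via β.

Nullable non-terminals: B.

B: nullable alternative(s) B → ε; FOLLOW(B) = { '+' }
  B → g c -: FIRST \ {ε} = { 'g' } — disjoint from FOLLOW(B)
  B → g b X: FIRST \ {ε} = { 'g' } — disjoint from FOLLOW(B)
  B → ε: FIRST \ {ε} = { } — this is the only nullable alternative, skip

X has no nullable alternative, so no FIRST/FOLLOW check is needed there.

No FIRST/FOLLOW conflicts found.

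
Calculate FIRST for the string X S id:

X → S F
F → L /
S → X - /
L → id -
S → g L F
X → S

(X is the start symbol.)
FIRST sets of the non-terminals involved (from the grammar, by fixed-point iteration):
  FIRST(X) = { 'g' }

To compute FIRST(X S id), process the symbols left to right:
Symbol X is a non-terminal. Add FIRST(X) \ {ε} = { 'g' }
X is not nullable (ε ∉ FIRST(X)), so stop here.
FIRST(X S id) = { 'g' }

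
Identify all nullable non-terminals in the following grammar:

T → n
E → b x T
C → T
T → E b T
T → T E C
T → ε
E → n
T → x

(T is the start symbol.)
{ 'C', 'T' }

A non-terminal is nullable if it can derive ε (the empty string): either it has an ε-production, or it has a production whose right-hand side consists entirely of nullable non-terminals.

ε-productions: T → ε
So T is immediately nullable.
C → T: every symbol on the right is nullable, so C is nullable too.
No further non-terminal can be added: every production for the remaining non-terminals contains a terminal or a non-nullable non-terminal.
Nullable = { 'C', 'T' }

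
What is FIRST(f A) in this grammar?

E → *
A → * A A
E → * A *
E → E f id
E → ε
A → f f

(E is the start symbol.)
{ 'f' }

To compute FIRST(f A), process the symbols left to right:
Symbol f is a terminal. Add 'f' and stop.
FIRST(f A) = { 'f' }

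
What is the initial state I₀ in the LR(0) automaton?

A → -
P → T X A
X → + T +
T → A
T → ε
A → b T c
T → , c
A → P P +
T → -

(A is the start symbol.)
{ [A → . -], [A → . P P +], [A → . b T c], [A' → . A], [P → . T X A], [T → . , c], [T → . -], [T → . A], [T → .] }

First, augment the grammar with A' → A
I₀ = CLOSURE({ [A' → . A] }):
  [A' → . A] has the dot before A: add [A → . -], [A → . b T c], [A → . P P +]
  [A → . P P +] has the dot before P: add [P → . T X A]
  [P → . T X A] has the dot before T: add [T → . A], [T → .], [T → . , c], [T → . -]
No further items can be added.

I₀ = { [A → . -], [A → . P P +], [A → . b T c], [A' → . A], [P → . T X A], [T → . , c], [T → . -], [T → . A], [T → .] }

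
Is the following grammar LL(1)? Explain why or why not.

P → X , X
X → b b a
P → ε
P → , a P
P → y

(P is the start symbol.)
Relevant sets:
  FIRST(X) = { 'b' }
  FOLLOW(P) = { $ }

For P:
  PREDICT(P → X ',' X) = { 'b' }
  PREDICT(P → ε) = { $ }
  PREDICT(P → ',' a P) = { ',' }
  PREDICT(P → y) = { 'y' }
X has a single production, so nothing to check there.

All predict sets are disjoint. The grammar IS LL(1).

Answer: Yes, the grammar is LL(1).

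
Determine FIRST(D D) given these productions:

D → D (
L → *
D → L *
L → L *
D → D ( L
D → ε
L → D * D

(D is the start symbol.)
FIRST sets of the non-terminals involved (from the grammar, by fixed-point iteration):
  FIRST(D) = { '(', '*', ε }

To compute FIRST(D D), process the symbols left to right:
Symbol D is a non-terminal. Add FIRST(D) \ {ε} = { '(', '*' }
D is nullable (ε ∈ FIRST(D)), continue to the next symbol.
Symbol D is a non-terminal. Add FIRST(D) \ {ε} = { '(', '*' }
D is nullable (ε ∈ FIRST(D)), continue to the next symbol.
All symbols are nullable, so ε is in the result.
FIRST(D D) = { '(', '*', ε }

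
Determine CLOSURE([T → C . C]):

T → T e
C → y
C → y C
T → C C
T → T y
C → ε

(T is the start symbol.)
Start with: [T → C . C]
  [T → C . C] has the dot before C: add [C → . y], [C → . y C], [C → .]
No further items can be added.

CLOSURE = { [C → . y C], [C → . y], [C → .], [T → C . C] }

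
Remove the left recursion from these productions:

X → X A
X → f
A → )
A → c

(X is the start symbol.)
X is directly left-recursive. The standard transformation for
  A → A α₁ | ... | A α_m | β₁ | ... | β_n
is
  A  → β₁ A' | ... | β_n A'
  A' → α₁ A' | ... | α_m A' | ε

X → f becomes X → f X'
X → X A becomes X' → A X'
Add X' → ε

Productions for other non-terminals are unchanged:
  A → )
  A → c

Resulting grammar:
X → f X'
X' → A X'
X' → ε
A → )
A → c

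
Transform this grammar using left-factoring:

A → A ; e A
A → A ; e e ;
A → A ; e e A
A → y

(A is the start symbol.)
A → A ; e A'
A' → A
A' → e A''
A'' → ;
A'' → A
A → y

Left-factoring transforms A → αβ₁ | αβ₂ into A → αA' and A' → β₁ | β₂
(α is the longest common prefix among the alternatives). Repeat until
no nonterminal has two alternatives with a common prefix.

Round 1: A has alternatives sharing prefix 'A ; e'. Introduce A': A → A ; e A'
  Add: A' → A
  Add: A' → e ;
  Add: A' → e A

Round 2: A' has alternatives sharing prefix 'e'. Introduce A'': A' → e A''
  Add: A'' → ;
  Add: A'' → A

No remaining common prefixes — done.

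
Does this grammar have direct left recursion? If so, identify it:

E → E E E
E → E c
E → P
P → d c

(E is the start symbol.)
Yes, E is left-recursive

E → E E E: LEFT RECURSIVE (starts with E)
E → E c: LEFT RECURSIVE (starts with E)
E → P: starts with P
P → d c: starts with d

The grammar has direct left recursion on: E.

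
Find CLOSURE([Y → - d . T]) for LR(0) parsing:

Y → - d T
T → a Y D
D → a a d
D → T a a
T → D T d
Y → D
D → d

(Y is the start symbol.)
Start with: [Y → - d . T]
  [Y → - d . T] has the dot before T: add [T → . a Y D], [T → . D T d]
  [T → . D T d] has the dot before D: add [D → . a a d], [D → . T a a], [D → . d]
No further items can be added.

CLOSURE = { [D → . T a a], [D → . a a d], [D → . d], [T → . D T d], [T → . a Y D], [Y → - d . T] }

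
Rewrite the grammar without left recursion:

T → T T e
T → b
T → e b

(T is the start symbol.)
T → b T'
T → e b T'
T' → T e T'
T' → ε

T is directly left-recursive. The standard transformation for
  A → A α₁ | ... | A α_m | β₁ | ... | β_n
is
  A  → β₁ A' | ... | β_n A'
  A' → α₁ A' | ... | α_m A' | ε

T → b becomes T → b T'
T → e b becomes T → e b T'
T → T T e becomes T' → T e T'
Add T' → ε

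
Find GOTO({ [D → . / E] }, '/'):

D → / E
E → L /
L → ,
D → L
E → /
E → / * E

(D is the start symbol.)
{ [D → / . E], [E → . / * E], [E → . /], [E → . L /], [L → . ,] }

GOTO(I, '/') = CLOSURE({ [A → αX.β] : [A → α.Xβ] ∈ I, X = '/' })

Items with dot before '/', with the dot advanced:
  [D → . / E] → [D → / . E]
Closure of the advanced items:
  [D → / . E] has the dot before E: add [E → . L /], [E → . /], [E → . / * E]
  [E → . L /] has the dot before L: add [L → . ,]

GOTO = { [D → / . E], [E → . / * E], [E → . /], [E → . L /], [L → . ,] }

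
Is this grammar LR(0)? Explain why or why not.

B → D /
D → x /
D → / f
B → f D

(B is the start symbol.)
Augment with B' → B and build the canonical LR(0) collection (I0 = CLOSURE({[B' → . B]}), then GOTO on every symbol after a dot until no new states appear). It has 10 states:
  I0: { [B → . D /], [B → . f D], [B' → . B], [D → . / f], [D → . x /] }  — shift
  I1: { [D → / . f] }  — shift
  I2: { [B' → B .] }  — accept
  I3: { [B → D . /] }  — shift
  I4: { [B → f . D], [D → . / f], [D → . x /] }  — shift
  I5: { [D → x . /] }  — shift
  I6: { [D → x / .] }  — reduce
  I7: { [B → f D .] }  — reduce
  I8: { [B → D / .] }  — reduce
  I9: { [D → / f .] }  — reduce

Every state is either a pure shift/goto state or contains exactly one complete item and nothing to shift — no conflicts. The grammar is LR(0).

Answer: Yes, the grammar is LR(0)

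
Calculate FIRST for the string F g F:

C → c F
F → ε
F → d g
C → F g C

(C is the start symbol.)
FIRST sets of the non-terminals involved (from the grammar, by fixed-point iteration):
  FIRST(F) = { 'd', ε }

To compute FIRST(F g F), process the symbols left to right:
Symbol F is a non-terminal. Add FIRST(F) \ {ε} = { 'd' }
F is nullable (ε ∈ FIRST(F)), continue to the next symbol.
Symbol g is a terminal. Add 'g' and stop.
FIRST(F g F) = { 'd', 'g' }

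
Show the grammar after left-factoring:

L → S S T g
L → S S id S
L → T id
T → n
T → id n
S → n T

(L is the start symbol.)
L → S S L'
L' → T g
L' → id S
L → T id
T → n
T → id n
S → n T

Left-factoring transforms A → αβ₁ | αβ₂ into A → αA' and A' → β₁ | β₂
(α is the longest common prefix among the alternatives). Repeat until
no nonterminal has two alternatives with a common prefix.

Round 1: L has alternatives sharing prefix 'S S'. Introduce L': L → S S L'
  Add: L' → T g
  Add: L' → id S

No remaining common prefixes — done.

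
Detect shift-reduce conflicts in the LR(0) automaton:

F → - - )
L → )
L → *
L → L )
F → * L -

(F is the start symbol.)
No shift-reduce conflicts

A shift-reduce conflict occurs when an LR(0) state has both:
  - a complete (reduce) item [A → α .] (dot at the end), and
  - a shift item [B → β . c γ] (dot before a terminal).

Augment with F' → F and build the canonical LR(0) collection (I0 = CLOSURE({[F' → . F]}), then GOTO on every symbol after a dot until no new states appear). It has 11 states:
  I0: { [F → . * L -], [F → . - - )], [F' → . F] }  — shift
  I1: { [F → * . L -], [L → . )], [L → . *], [L → . L )] }  — shift
  I2: { [F → - . - )] }  — shift
  I3: { [F' → F .] }  — accept
  I4: { [F → - - . )] }  — shift
  I5: { [F → - - ) .] }  — reduce
  I6: { [L → ) .] }  — reduce
  I7: { [L → * .] }  — reduce
  I8: { [F → * L . -], [L → L . )] }  — shift
  I9: { [L → L ) .] }  — reduce
  I10: { [F → * L - .] }  — reduce

No state contains both a complete item and a shift item.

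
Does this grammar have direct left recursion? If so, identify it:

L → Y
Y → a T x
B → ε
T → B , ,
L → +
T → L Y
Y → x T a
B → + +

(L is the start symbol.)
Direct left recursion occurs when N → N α for some non-terminal N (the right-hand side begins with the left-hand side itself).

L → Y: starts with Y
Y → a T x: starts with a
B → ε: starts with ε
T → B , ,: starts with B
L → +: starts with '+'
T → L Y: starts with L
Y → x T a: starts with x
B → + +: starts with '+'

No direct left recursion found.

Answer: No direct left recursion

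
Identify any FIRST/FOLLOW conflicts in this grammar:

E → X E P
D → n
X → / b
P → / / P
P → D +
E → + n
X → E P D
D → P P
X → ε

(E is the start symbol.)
Yes. X → '/' b with FOLLOW(X) on { '/' }; X → E P D with FOLLOW(X) on { '+', '/' }

A FIRST/FOLLOW conflict occurs when a non-terminal N has a nullable alternative N → β (β ⇒* ε) and another alternative N → α with FIRST(α) ∩ FOLLOW(N) ≠ ∅: on such a lookahead the parser cannot decide between expanding α and letting N vanish via β.

Nullable non-terminals: X.
FIRST sets used below: FIRST(E) = { '+', '/' }

X: nullable alternative(s) X → ε; FOLLOW(X) = { '+', '/' }
  X → / b: FIRST \ {ε} = { '/' } — overlaps FOLLOW(X) on { '/' }: CONFLICT
  X → E P D: FIRST \ {ε} = { '+', '/' } — overlaps FOLLOW(X) on { '+', '/' }: CONFLICT
  X → ε: FIRST \ {ε} = { } — this is the only nullable alternative, skip

D, E, P have no nullable alternative, so no FIRST/FOLLOW check is needed there.

So the grammar has 2 FIRST/FOLLOW conflicts (marked CONFLICT above).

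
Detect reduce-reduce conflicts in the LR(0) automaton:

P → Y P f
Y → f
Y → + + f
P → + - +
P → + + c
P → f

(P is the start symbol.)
Yes — I4: [P → f .] vs [Y → f .]

A reduce-reduce conflict occurs when an LR(0) state has two complete items [A → α .] and [B → β .] — both call for a reduction, and with no lookahead the parser cannot choose between them.

Augment with P' → P and build the canonical LR(0) collection (I0 = CLOSURE({[P' → . P]}), then GOTO on every symbol after a dot until no new states appear). It has 12 states:
  I0: { [P → . + + c], [P → . + - +], [P → . Y P f], [P → . f], [P' → . P], [Y → . + + f], [Y → . f] }  — shift
  I1: { [P → + . + c], [P → + . - +], [Y → + . + f] }  — shift
  I2: { [P' → P .] }  — accept
  I3: { [P → . + + c], [P → . + - +], [P → . Y P f], [P → . f], [P → Y . P f], [Y → . + + f], [Y → . f] }  — shift
  I4: { [P → f .], [Y → f .] }  — 2 reduces
  I5: { [P → Y P . f] }  — shift
  I6: { [P → Y P f .] }  — reduce
  I7: { [P → + + . c], [Y → + + . f] }  — shift
  I8: { [P → + - . +] }  — shift
  I9: { [P → + - + .] }  — reduce
  I10: { [P → + + c .] }  — reduce
  I11: { [Y → + + f .] }  — reduce

I4 contains complete items [P → f .], [Y → f .] — reduce-reduce conflict.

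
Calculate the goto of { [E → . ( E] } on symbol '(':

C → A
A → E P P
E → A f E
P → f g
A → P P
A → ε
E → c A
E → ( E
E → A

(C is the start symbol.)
{ [A → . E P P], [A → . P P], [A → .], [E → ( . E], [E → . ( E], [E → . A f E], [E → . A], [E → . c A], [P → . f g] }

GOTO(I, '(') = CLOSURE({ [A → αX.β] : [A → α.Xβ] ∈ I, X = '(' })

Items with dot before '(', with the dot advanced:
  [E → . ( E] → [E → ( . E]
Closure of the advanced items:
  [E → ( . E] has the dot before E: add [E → . A f E], [E → . c A], [E → . ( E], [E → . A]
  [E → . A f E] has the dot before A: add [A → . E P P], [A → . P P], [A → .]
  [A → . P P] has the dot before P: add [P → . f g]

GOTO = { [A → . E P P], [A → . P P], [A → .], [E → ( . E], [E → . ( E], [E → . A f E], [E → . A], [E → . c A], [P → . f g] }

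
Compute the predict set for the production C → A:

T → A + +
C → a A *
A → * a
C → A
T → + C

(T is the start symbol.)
{ '*' }

PREDICT(C → A) = (FIRST(RHS) \ {ε}) ∪ (FOLLOW(C) if ε ∈ FIRST(RHS), i.e. RHS ⇒* ε)
FIRST(A) = { '*' }
FIRST(A) = { '*' }
ε ∉ FIRST(A), so FOLLOW(C) is not added.
PREDICT(C → A) = { '*' }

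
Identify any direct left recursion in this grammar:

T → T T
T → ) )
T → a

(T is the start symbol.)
Direct left recursion occurs when N → N α for some non-terminal N (the right-hand side begins with the left-hand side itself).

T → T T: LEFT RECURSIVE (starts with T)
T → ) ): starts with ')'
T → a: starts with a

The grammar has direct left recursion on: T.

Answer: Yes, T is left-recursive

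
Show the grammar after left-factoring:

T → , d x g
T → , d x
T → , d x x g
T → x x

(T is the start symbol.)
Left-factoring transforms A → αβ₁ | αβ₂ into A → αA' and A' → β₁ | β₂
(α is the longest common prefix among the alternatives). Repeat until
no nonterminal has two alternatives with a common prefix.

Round 1: T has alternatives sharing prefix ', d x'. Introduce T': T → , d x T'
  Add: T' → g
  Add: T' → ε
  Add: T' → x g

No remaining common prefixes — done.

Resulting grammar:
T → , d x T'
T' → g
T' → ε
T' → x g
T → x x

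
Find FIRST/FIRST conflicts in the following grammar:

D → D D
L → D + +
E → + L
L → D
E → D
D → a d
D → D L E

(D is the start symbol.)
A FIRST/FIRST conflict occurs when two productions N → α and N → β for the same non-terminal have FIRST(α) ∩ FIRST(β) ≠ ∅ (with ε ∈ FIRST of a nullable right-hand side, so two nullable alternatives also conflict).

FIRST sets of the non-terminals at (or reachable through a nullable prefix from) the front of some alternative:
  FIRST(D) = { 'a' }

Productions for D:
  D → D D: FIRST = { 'a' }
  D → a d: FIRST = { 'a' }
  D → D L E: FIRST = { 'a' }
Productions for L:
  L → D + +: FIRST = { 'a' }
  L → D: FIRST = { 'a' }
Productions for E:
  E → + L: FIRST = { '+' }
  E → D: FIRST = { 'a' }

Conflict for D: D → D D and D → a d
  Overlap: { 'a' }
Conflict for D: D → D D and D → D L E
  Overlap: { 'a' }
Conflict for D: D → a d and D → D L E
  Overlap: { 'a' }
Conflict for L: L → D + + and L → D
  Overlap: { 'a' }

Answer: Yes. D → D D / D → a d on { 'a' }; D → D D / D → D L E on { 'a' }; D → a d / D → D L E on { 'a' }; L → D '+' '+' / L → D on { 'a' }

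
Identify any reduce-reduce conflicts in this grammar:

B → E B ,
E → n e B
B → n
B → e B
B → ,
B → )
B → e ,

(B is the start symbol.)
Yes — I9: [B → , .] vs [B → e , .]

A reduce-reduce conflict occurs when an LR(0) state has two complete items [A → α .] and [B → β .] — both call for a reduction, and with no lookahead the parser cannot choose between them.

Augment with B' → B and build the canonical LR(0) collection (I0 = CLOSURE({[B' → . B]}), then GOTO on every symbol after a dot until no new states appear). It has 13 states:
  I0: { [B → . )], [B → . ,], [B → . E B ,], [B → . e ,], [B → . e B], [B → . n], [B' → . B], [E → . n e B] }  — shift
  I1: { [B → ) .] }  — reduce
  I2: { [B → , .] }  — reduce
  I3: { [B' → B .] }  — accept
  I4: { [B → . )], [B → . ,], [B → . E B ,], [B → . e ,], [B → . e B], [B → . n], [B → E . B ,], [E → . n e B] }  — shift
  I5: { [B → . )], [B → . ,], [B → . E B ,], [B → . e ,], [B → . e B], [B → . n], [B → e . ,], [B → e . B], [E → . n e B] }  — shift
  I6: { [B → n .], [E → n . e B] }  — shift, reduce
  I7: { [B → . )], [B → . ,], [B → . E B ,], [B → . e ,], [B → . e B], [B → . n], [E → . n e B], [E → n e . B] }  — shift
  I8: { [E → n e B .] }  — reduce
  I9: { [B → , .], [B → e , .] }  — 2 reduces
  I10: { [B → e B .] }  — reduce
  I11: { [B → E B . ,] }  — shift
  I12: { [B → E B , .] }  — reduce

I9 contains complete items [B → , .], [B → e , .] — reduce-reduce conflict.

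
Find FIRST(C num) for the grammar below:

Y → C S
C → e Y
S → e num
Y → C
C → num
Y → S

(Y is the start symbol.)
{ 'e', 'num' }

FIRST sets of the non-terminals involved (from the grammar, by fixed-point iteration):
  FIRST(C) = { 'e', 'num' }

To compute FIRST(C num), process the symbols left to right:
Symbol C is a non-terminal. Add FIRST(C) \ {ε} = { 'e', 'num' }
C is not nullable (ε ∉ FIRST(C)), so stop here.
FIRST(C num) = { 'e', 'num' }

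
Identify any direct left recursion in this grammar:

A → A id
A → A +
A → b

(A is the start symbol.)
A → A id: LEFT RECURSIVE (starts with A)
A → A +: LEFT RECURSIVE (starts with A)
A → b: starts with b

The grammar has direct left recursion on: A.

Answer: Yes, A is left-recursive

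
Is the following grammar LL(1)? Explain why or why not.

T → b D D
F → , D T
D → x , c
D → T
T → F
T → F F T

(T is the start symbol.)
No. Predict set conflict for T: { ',' }

Relevant sets:
  FIRST(F) = { ',' }
  FIRST(T) = { ',', 'b' }

For T:
  PREDICT(T → b D D) = { 'b' }
  PREDICT(T → F) = { ',' }
  PREDICT(T → F F T) = { ',' }
For D:
  PREDICT(D → x ',' c) = { 'x' }
  PREDICT(D → T) = { ',', 'b' }
F has a single production, so nothing to check there.

Conflict found: Predict set conflict for T: { ',' }
The grammar is NOT LL(1).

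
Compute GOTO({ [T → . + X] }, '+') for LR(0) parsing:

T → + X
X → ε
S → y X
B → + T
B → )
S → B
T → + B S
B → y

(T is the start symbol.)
GOTO(I, '+') = CLOSURE({ [A → αX.β] : [A → α.Xβ] ∈ I, X = '+' })

Items with dot before '+', with the dot advanced:
  [T → . + X] → [T → + . X]
Closure of the advanced items:
  [T → + . X] has the dot before X: add [X → .]

GOTO = { [T → + . X], [X → .] }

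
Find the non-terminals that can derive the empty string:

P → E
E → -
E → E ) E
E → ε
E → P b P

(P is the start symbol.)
{ 'E', 'P' }

A non-terminal is nullable if it can derive ε (the empty string): either it has an ε-production, or it has a production whose right-hand side consists entirely of nullable non-terminals.

ε-productions: E → ε
So E is immediately nullable.
P → E: every symbol on the right is nullable, so P is nullable too.
Every non-terminal is now nullable.
Nullable = { 'E', 'P' }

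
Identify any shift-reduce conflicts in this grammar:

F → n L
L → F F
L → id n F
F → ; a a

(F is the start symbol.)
A shift-reduce conflict occurs when an LR(0) state has both:
  - a complete (reduce) item [A → α .] (dot at the end), and
  - a shift item [B → β . c γ] (dot before a terminal).

Augment with F' → F and build the canonical LR(0) collection (I0 = CLOSURE({[F' → . F]}), then GOTO on every symbol after a dot until no new states appear). It has 12 states:
  I0: { [F → . ; a a], [F → . n L], [F' → . F] }  — shift
  I1: { [F → ; . a a] }  — shift
  I2: { [F' → F .] }  — accept
  I3: { [F → . ; a a], [F → . n L], [F → n . L], [L → . F F], [L → . id n F] }  — shift
  I4: { [F → . ; a a], [F → . n L], [L → F . F] }  — shift
  I5: { [F → n L .] }  — reduce
  I6: { [L → id . n F] }  — shift
  I7: { [F → . ; a a], [F → . n L], [L → id n . F] }  — shift
  I8: { [L → id n F .] }  — reduce
  I9: { [L → F F .] }  — reduce
  I10: { [F → ; a . a] }  — shift
  I11: { [F → ; a a .] }  — reduce

No state contains both a complete item and a shift item.

Answer: No shift-reduce conflicts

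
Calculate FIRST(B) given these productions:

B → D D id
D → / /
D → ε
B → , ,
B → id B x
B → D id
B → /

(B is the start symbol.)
To compute FIRST(B), examine every production with B on the left-hand side, reading each right-hand side left to right until a non-nullable symbol is reached.

FIRST sets of the other non-terminals involved (by the same procedure, iterated to a fixed point):
  FIRST(D) = { '/', ε }

From B → D D id:
  - D is a non-terminal: add FIRST(D) \ {ε} = { '/' }
    D is nullable, so continue to the next symbol
  - D is a non-terminal: add FIRST(D) \ {ε} = { '/' }
    D is nullable, so continue to the next symbol
  - id is a terminal: add 'id' and stop
From B → , ,:
  - ',' is a terminal: add ',' and stop
From B → id B x:
  - id is a terminal: add 'id' and stop
From B → D id:
  - D is a non-terminal: add FIRST(D) \ {ε} = { '/' }
    D is nullable, so continue to the next symbol
  - id is a terminal: add 'id' and stop
From B → /:
  - '/' is a terminal: add '/' and stop

Collecting: FIRST(B) = { ',', '/', 'id' }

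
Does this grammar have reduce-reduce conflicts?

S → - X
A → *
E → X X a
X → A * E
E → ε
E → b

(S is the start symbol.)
A reduce-reduce conflict occurs when an LR(0) state has two complete items [A → α .] and [B → β .] — both call for a reduction, and with no lookahead the parser cannot choose between them.

Augment with S' → S and build the canonical LR(0) collection (I0 = CLOSURE({[S' → . S]}), then GOTO on every symbol after a dot until no new states appear). It has 12 states:
  I0: { [S → . - X], [S' → . S] }  — shift
  I1: { [A → . *], [S → - . X], [X → . A * E] }  — shift
  I2: { [S' → S .] }  — accept
  I3: { [A → * .] }  — reduce
  I4: { [X → A . * E] }  — shift
  I5: { [S → - X .] }  — reduce
  I6: { [A → . *], [E → . X X a], [E → . b], [E → .], [X → . A * E], [X → A * . E] }  — shift, reduce
  I7: { [X → A * E .] }  — reduce
  I8: { [A → . *], [E → X . X a], [X → . A * E] }  — shift
  I9: { [E → b .] }  — reduce
  I10: { [E → X X . a] }  — shift
  I11: { [E → X X a .] }  — reduce

No state contains more than one complete item.

Answer: No reduce-reduce conflicts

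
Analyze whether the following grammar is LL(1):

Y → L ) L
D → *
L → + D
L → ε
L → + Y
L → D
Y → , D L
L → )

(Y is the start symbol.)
Relevant sets:
  FIRST(L) = { ')', '*', '+', ε }
  FIRST(D) = { '*' }
  FOLLOW(L) = { $, ')' }

For Y:
  PREDICT(Y → L ')' L) = { ')', '*', '+' }
  PREDICT(Y → ',' D L) = { ',' }
For L:
  PREDICT(L → '+' D) = { '+' }
  PREDICT(L → ε) = { $, ')' }
  PREDICT(L → '+' Y) = { '+' }
  PREDICT(L → D) = { '*' }
  PREDICT(L → ')') = { ')' }
D has a single production, so nothing to check there.

Conflict found: Predict set conflict for L: { '+' }
The grammar is NOT LL(1).

Answer: No. Predict set conflict for L: { '+' }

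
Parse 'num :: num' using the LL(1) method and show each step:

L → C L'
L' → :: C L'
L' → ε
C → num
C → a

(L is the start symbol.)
Stack is shown with the top on the left.

Stack      Input         Action
-------------------------------
L $        num :: num $  output L → C L'
C L' $     num :: num $  output C → num
num L' $   num :: num $  match 'num'
L' $       :: num $      output L' → :: C L'
:: C L' $  :: num $      match '::'
C L' $     num $         output C → num
num L' $   num $         match 'num'
L' $       $             output L' → ε
$          $             accept

The string is accepted.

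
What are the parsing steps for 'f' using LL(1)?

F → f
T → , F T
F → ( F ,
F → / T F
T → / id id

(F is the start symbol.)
Stack is shown with the top on the left.

Stack  Input  Action
--------------------
F $    f $    output F → f
f $    f $    match 'f'
$      $      accept

The string is accepted.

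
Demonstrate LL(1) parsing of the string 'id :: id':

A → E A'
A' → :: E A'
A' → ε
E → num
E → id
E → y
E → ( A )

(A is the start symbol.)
LL(1) parsing maintains a stack (initially the start symbol over $) and the input. At each step: if the stack top is a terminal, match it against the current input token; if it is a non-terminal N, replace it with the RHS of M[N, lookahead] (the unique production whose predict set contains the lookahead).

Stack is shown with the top on the left.

Stack      Input       Action
-----------------------------
A $        id :: id $  output A → E A'
E A' $     id :: id $  output E → id
id A' $    id :: id $  match 'id'
A' $       :: id $     output A' → :: E A'
:: E A' $  :: id $     match '::'
E A' $     id $        output E → id
id A' $    id $        match 'id'
A' $       $           output A' → ε
$          $           accept

The string is accepted.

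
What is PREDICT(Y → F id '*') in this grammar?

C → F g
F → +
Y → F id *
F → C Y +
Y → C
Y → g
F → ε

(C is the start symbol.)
{ '+', 'g', 'id' }

PREDICT(Y → F id '*') = (FIRST(RHS) \ {ε}) ∪ (FOLLOW(Y) if ε ∈ FIRST(RHS), i.e. RHS ⇒* ε)
FIRST(F) = { '+', 'g', ε }
FIRST(F id '*') = { '+', 'g', 'id' }
ε ∉ FIRST(F id '*'), so FOLLOW(Y) is not added.
PREDICT(Y → F id '*') = { '+', 'g', 'id' }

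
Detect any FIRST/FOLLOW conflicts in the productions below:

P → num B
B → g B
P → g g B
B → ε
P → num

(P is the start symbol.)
No FIRST/FOLLOW conflicts.

Nullable non-terminals: B.

B: nullable alternative(s) B → ε; FOLLOW(B) = { $ }
  B → g B: FIRST \ {ε} = { 'g' } — disjoint from FOLLOW(B)
  B → ε: FIRST \ {ε} = { } — this is the only nullable alternative, skip

P has no nullable alternative, so no FIRST/FOLLOW check is needed there.

No FIRST/FOLLOW conflicts found.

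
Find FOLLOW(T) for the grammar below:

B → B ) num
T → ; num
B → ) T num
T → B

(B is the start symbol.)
To compute FOLLOW(T), find every occurrence of T on a right-hand side N → α T β: add FIRST(β) \ {ε}, and if β is empty or nullable also add FOLLOW(N). Iterate to a fixed point.

In B → ) T num: T is followed by num, add FIRST(num) \ {ε} = { 'num' }

Taking the union: FOLLOW(T) = { 'num' }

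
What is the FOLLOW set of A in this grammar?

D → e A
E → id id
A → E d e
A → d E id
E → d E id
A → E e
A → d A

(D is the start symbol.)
{ $ }

To compute FOLLOW(A), find every occurrence of A on a right-hand side N → α A β: add FIRST(β) \ {ε}, and if β is empty or nullable also add FOLLOW(N). Iterate to a fixed point.

In D → e A: A is at the end, add FOLLOW(D)
In A → d A: A is at the end; this adds FOLLOW(A) to itself — nothing new

The FOLLOW sets referred to above (computed the same way, to a fixed point):
  FOLLOW(D) = { $ }

Taking the union: FOLLOW(A) = { $ }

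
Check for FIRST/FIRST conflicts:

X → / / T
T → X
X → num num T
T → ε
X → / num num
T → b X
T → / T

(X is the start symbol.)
A FIRST/FIRST conflict occurs when two productions N → α and N → β for the same non-terminal have FIRST(α) ∩ FIRST(β) ≠ ∅ (with ε ∈ FIRST of a nullable right-hand side, so two nullable alternatives also conflict).

FIRST sets of the non-terminals at (or reachable through a nullable prefix from) the front of some alternative:
  FIRST(X) = { '/', 'num' }

Productions for X:
  X → / / T: FIRST = { '/' }
  X → num num T: FIRST = { 'num' }
  X → / num num: FIRST = { '/' }
Productions for T:
  T → X: FIRST = { '/', 'num' }
  T → ε: FIRST = { ε }
  T → b X: FIRST = { 'b' }
  T → / T: FIRST = { '/' }

Conflict for X: X → / / T and X → / num num
  Overlap: { '/' }
Conflict for T: T → X and T → / T
  Overlap: { '/' }

Answer: Yes. X → '/' '/' T / X → '/' num num on { '/' }; T → X / T → '/' T on { '/' }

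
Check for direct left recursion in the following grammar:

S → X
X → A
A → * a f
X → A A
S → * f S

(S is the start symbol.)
Direct left recursion occurs when N → N α for some non-terminal N (the right-hand side begins with the left-hand side itself).

S → X: starts with X
X → A: starts with A
A → * a f: starts with '*'
X → A A: starts with A
S → * f S: starts with '*'

No direct left recursion found.

Answer: No direct left recursion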